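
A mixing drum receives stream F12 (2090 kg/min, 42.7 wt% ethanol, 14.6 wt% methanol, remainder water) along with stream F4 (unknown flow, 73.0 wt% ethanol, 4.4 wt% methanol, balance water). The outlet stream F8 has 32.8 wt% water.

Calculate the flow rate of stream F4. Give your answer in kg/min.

Let F4 be the unknown flow. Total out = 2090 + F4.
water balance: 892.43 + 0.226·F4 = 0.328·(2090 + F4)
(0.226 − 0.328)·F4 = 0.328×2090 − 892.43 = -206.91
F4 = -206.91 / -0.102 = 2028.5 kg/min

2029 kg/min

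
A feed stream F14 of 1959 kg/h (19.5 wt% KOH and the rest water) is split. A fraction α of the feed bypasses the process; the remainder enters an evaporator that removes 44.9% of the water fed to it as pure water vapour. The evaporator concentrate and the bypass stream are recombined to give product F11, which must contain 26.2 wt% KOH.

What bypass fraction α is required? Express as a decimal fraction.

0.292

All 1959×0.195 = 382 kg/h of KOH reaches F11, so F11 = 382/0.262 = 1458 kg/h and vapour = 500.97 kg/h.
The evaporator receives (1−α)·1959 of feed at 0.805 water and removes 0.449 of that water:
0.449×0.805×(1−α)×1959 = 500.97
(1−α) = 500.97/708.07 = 0.7075;  α = 0.2925.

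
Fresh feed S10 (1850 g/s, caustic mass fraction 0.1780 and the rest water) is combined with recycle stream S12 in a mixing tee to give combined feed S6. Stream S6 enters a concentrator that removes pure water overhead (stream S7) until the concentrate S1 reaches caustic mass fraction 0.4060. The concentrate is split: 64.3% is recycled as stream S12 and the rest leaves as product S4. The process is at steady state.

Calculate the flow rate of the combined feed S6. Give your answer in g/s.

Overall caustic balance (none leaves overhead): caustic in fresh feed = caustic in product, i.e. 1850×0.178 = (1−0.643)·S1·0.406.
S1 = 329.3/(0.406×0.357) = 2271.9 g/s.
Recycle S12 = 0.643×2271.9 = 1460.9 g/s.
Combined feed S6 = 1850 + 1460.9 = 3310.9 g/s.

3311 g/s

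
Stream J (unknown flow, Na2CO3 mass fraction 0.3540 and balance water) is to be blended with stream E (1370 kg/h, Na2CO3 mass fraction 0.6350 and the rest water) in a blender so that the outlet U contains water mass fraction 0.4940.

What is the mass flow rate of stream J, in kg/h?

1163 kg/h

Let J be the unknown flow. Total out = 1370 + J.
water balance: 500.05 + 0.646·J = 0.494·(1370 + J)
(0.646 − 0.494)·J = 0.494×1370 − 500.05 = 176.73
J = 176.73 / 0.152 = 1162.7 kg/h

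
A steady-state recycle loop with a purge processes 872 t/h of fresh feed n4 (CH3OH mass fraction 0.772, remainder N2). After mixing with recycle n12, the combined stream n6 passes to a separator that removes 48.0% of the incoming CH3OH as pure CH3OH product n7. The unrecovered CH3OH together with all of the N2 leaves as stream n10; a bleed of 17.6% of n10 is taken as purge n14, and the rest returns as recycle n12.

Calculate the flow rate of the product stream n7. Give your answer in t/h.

CH3OH in n6: m_A = 872×0.772 + (1−0.176)·(1−0.480)·m_A, so m_A = 673.18/0.5715 = 1177.9 t/h.
Product n7 = 0.480×1177.9 = 565.38 t/h.

565.4 t/h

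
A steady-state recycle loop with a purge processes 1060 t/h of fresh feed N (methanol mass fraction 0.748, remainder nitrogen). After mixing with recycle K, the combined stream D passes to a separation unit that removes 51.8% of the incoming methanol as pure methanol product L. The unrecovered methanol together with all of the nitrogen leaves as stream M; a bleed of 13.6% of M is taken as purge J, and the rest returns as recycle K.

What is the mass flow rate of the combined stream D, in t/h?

3323 t/h

nitrogen enters only via N and leaves only via the purge: 1060×0.252 = 0.136×(nitrogen in M), and the separation unit passes all nitrogen, so nitrogen in D = nitrogen in M = 1964.1 t/h.
methanol in D: m_A = 1060×0.748 + (1−0.136)·(1−0.518)·m_A, so m_A = 792.88/0.5836 = 1358.7 t/h.
D = 1358.7 + 1964.1 = 3322.8 t/h.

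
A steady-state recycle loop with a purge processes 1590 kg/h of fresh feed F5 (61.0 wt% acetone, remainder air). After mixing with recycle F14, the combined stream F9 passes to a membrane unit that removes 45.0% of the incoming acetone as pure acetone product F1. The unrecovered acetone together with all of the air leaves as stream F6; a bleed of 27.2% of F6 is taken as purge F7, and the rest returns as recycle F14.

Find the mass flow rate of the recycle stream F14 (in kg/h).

2307 kg/h

air enters only via F5 and leaves only via the purge: 1590×0.390 = 0.272×(air in F6), and the membrane unit passes all air, so air in F9 = air in F6 = 2279.8 kg/h.
acetone in F9: m_A = 1590×0.610 + (1−0.272)·(1−0.450)·m_A, so m_A = 969.9/0.5996 = 1617.6 kg/h.
F6 = (1−0.450)×1617.6 + 2279.8 = 3169.4 kg/h.
Recycle F14 = (1−0.272)×3169.4 = 2307.4 kg/h.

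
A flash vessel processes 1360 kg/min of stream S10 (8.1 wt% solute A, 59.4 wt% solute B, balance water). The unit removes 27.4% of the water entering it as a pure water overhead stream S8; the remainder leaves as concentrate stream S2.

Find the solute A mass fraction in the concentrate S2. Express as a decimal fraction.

0.0889

solute A is not removed: 1360×0.081 = 110.16 kg/min of solute A enters S2.
water entering = 1360×0.325 = 442 kg/min; overhead removed = 0.274×442 = 121.11 kg/min.
Concentrate = 1360 − 121.11 = 1238.9 kg/min.
Mass fraction = 110.16/1238.9 = 0.0889.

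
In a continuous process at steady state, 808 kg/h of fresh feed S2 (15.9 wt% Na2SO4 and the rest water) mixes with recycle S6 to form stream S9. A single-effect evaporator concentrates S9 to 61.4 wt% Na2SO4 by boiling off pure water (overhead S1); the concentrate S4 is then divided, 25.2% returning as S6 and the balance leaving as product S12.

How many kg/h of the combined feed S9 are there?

Overall Na2SO4 balance (none leaves overhead): Na2SO4 in fresh feed = Na2SO4 in product, i.e. 808×0.159 = (1−0.252)·S4·0.614.
S4 = 128.47/(0.614×0.748) = 279.73 kg/h.
Recycle S6 = 0.252×279.73 = 70.492 kg/h.
Combined feed S9 = 808 + 70.492 = 878.49 kg/h.

878.5 kg/h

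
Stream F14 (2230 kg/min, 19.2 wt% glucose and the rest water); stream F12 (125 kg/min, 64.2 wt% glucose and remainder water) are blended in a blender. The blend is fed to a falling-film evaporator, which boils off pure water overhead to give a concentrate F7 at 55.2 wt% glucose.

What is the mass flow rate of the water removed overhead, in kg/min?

1434 kg/min

glucose entering = 2230×0.192 + 125×0.642 = 508.41 kg/min.
All glucose reports to F7, so F7 = 508.41/0.552 = 921.03 kg/min.
Total feed = 2355 kg/min; overhead = 2355 − 921.03 = 1434 kg/min.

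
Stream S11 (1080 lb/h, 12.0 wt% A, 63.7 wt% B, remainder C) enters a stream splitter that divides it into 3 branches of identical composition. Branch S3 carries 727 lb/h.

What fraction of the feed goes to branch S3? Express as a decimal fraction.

0.673

Fraction to S3 = 727/1080 = 0.6731.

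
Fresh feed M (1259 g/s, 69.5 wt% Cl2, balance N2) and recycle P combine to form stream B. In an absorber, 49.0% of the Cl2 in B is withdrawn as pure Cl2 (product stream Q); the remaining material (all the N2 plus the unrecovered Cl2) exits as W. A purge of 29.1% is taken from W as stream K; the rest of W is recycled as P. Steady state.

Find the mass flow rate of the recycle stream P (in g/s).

N2 enters only via M and leaves only via the purge: 1259×0.305 = 0.291×(N2 in W), and the absorber passes all N2, so N2 in B = N2 in W = 1319.6 g/s.
Cl2 in B: m_A = 1259×0.695 + (1−0.291)·(1−0.490)·m_A, so m_A = 875/0.6384 = 1370.6 g/s.
W = (1−0.490)×1370.6 + 1319.6 = 2018.6 g/s.
Recycle P = (1−0.291)×2018.6 = 1431.2 g/s.

1431 g/s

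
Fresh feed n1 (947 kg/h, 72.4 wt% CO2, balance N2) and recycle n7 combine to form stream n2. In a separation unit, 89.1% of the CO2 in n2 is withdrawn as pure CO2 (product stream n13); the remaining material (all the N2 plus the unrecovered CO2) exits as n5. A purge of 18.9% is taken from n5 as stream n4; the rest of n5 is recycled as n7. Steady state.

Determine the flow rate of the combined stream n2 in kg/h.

N2 enters only via n1 and leaves only via the purge: 947×0.276 = 0.189×(N2 in n5), and the separation unit passes all N2, so N2 in n2 = N2 in n5 = 1382.9 kg/h.
CO2 in n2: m_A = 947×0.724 + (1−0.189)·(1−0.891)·m_A, so m_A = 685.63/0.9116 = 752.11 kg/h.
n2 = 752.11 + 1382.9 = 2135 kg/h.

2135 kg/h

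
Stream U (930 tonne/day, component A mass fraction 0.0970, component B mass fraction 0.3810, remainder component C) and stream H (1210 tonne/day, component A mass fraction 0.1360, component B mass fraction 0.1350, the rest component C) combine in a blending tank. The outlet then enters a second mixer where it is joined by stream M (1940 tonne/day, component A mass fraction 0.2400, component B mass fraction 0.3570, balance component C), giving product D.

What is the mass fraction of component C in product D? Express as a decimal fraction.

Overall, product flow = 4080 tonne/day.
component C in = 930×0.522 + 1210×0.729 + 1940×0.403 = 2149.4 tonne/day.
component C fraction in D = 0.5268.

0.5268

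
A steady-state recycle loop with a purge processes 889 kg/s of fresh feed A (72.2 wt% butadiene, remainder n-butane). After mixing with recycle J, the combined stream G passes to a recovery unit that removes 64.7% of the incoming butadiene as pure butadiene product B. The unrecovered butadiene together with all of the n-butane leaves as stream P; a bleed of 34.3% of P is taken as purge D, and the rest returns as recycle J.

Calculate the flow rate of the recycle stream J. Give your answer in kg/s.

n-butane enters only via A and leaves only via the purge: 889×0.278 = 0.343×(n-butane in P), and the recovery unit passes all n-butane, so n-butane in G = n-butane in P = 720.53 kg/s.
butadiene in G: m_A = 889×0.722 + (1−0.343)·(1−0.647)·m_A, so m_A = 641.86/0.7681 = 835.67 kg/s.
P = (1−0.647)×835.67 + 720.53 = 1015.5 kg/s.
Recycle J = (1−0.343)×1015.5 = 667.2 kg/s.

667.2 kg/s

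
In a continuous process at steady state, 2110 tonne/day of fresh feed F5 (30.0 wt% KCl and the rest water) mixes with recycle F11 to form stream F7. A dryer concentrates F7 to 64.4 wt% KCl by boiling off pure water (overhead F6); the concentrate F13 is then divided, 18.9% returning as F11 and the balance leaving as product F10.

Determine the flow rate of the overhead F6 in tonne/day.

1127 tonne/day

Overall KCl balance (none leaves overhead): KCl in fresh feed = KCl in product, i.e. 2110×0.300 = (1−0.189)·F13·0.644.
F13 = 633/(0.644×0.811) = 1212 tonne/day.
Recycle F11 = 0.189×1212 = 229.07 tonne/day.
Combined feed F7 = 2110 + 229.07 = 2339.1 tonne/day.
Overhead F6 = F7 − F13 = 2339.1 − 1212 = 1127.1 tonne/day.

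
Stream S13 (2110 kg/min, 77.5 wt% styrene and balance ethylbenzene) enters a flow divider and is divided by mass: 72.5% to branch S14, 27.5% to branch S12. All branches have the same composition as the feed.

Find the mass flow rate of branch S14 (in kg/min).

1530 kg/min

Branch S14 flow = 0.725×2110 = 1529.8 kg/min.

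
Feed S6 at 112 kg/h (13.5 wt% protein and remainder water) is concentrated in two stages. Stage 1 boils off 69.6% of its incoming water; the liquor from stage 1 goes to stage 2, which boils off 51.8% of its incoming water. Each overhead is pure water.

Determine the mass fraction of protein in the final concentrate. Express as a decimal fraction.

0.5158

water in feed = 112×0.865 = 96.88 kg/h.
After stage 1: water left = (1−0.696)×96.88 = 29.452; stream total = 44.572 kg/h.
After stage 2: water left = (1−0.518)×29.452 = 14.196; final concentrate = 29.316 kg/h.
protein fraction = 15.12/29.316 = 0.5158.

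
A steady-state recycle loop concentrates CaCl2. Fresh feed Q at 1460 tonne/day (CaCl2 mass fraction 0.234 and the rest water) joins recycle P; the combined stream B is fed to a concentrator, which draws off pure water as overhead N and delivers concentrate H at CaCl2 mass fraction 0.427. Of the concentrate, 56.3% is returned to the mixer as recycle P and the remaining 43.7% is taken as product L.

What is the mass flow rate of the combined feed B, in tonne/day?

2491 tonne/day

Overall CaCl2 balance (none leaves overhead): CaCl2 in fresh feed = CaCl2 in product, i.e. 1460×0.234 = (1−0.563)·H·0.427.
H = 341.64/(0.427×0.437) = 1830.9 tonne/day.
Recycle P = 0.563×1830.9 = 1030.8 tonne/day.
Combined feed B = 1460 + 1030.8 = 2490.8 tonne/day.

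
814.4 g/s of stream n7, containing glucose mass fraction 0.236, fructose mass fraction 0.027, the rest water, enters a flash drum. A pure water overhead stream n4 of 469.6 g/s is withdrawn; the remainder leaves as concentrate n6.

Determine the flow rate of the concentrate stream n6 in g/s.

344.8 g/s

Concentrate = 814.4 − 469.6 = 344.8 g/s.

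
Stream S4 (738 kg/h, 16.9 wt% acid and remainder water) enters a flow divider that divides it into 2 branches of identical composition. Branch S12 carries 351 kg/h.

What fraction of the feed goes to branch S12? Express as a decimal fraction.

Fraction to S12 = 351/738 = 0.4756.

0.476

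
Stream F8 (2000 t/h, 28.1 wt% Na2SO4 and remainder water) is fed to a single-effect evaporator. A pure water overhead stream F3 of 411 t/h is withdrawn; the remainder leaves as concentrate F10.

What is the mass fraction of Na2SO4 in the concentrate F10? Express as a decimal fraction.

0.354

Na2SO4 is not removed: 2000×0.281 = 562 t/h of Na2SO4 enters F10.
Concentrate = 2000 − 411 = 1589 t/h.
Mass fraction = 562/1589 = 0.354.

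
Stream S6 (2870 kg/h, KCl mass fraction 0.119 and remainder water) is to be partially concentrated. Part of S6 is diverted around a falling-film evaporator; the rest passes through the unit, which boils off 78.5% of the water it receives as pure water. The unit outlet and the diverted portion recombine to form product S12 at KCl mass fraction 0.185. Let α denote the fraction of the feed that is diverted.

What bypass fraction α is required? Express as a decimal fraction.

0.484

All 2870×0.119 = 341.53 kg/h of KCl reaches S12, so S12 = 341.53/0.185 = 1846.1 kg/h and vapour = 1023.9 kg/h.
The evaporator receives (1−α)·2870 of feed at 0.881 water and removes 0.785 of that water:
0.785×0.881×(1−α)×2870 = 1023.9
(1−α) = 1023.9/1984.8 = 0.5159;  α = 0.4841.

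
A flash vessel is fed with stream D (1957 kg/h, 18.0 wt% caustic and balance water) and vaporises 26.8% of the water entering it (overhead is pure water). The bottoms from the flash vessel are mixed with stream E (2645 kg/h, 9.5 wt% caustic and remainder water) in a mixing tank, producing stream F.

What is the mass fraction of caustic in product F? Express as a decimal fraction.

0.145

Vapour removed = 0.268×0.820×1957 = 430.07 kg/h; concentrate = 1526.9 kg/h.
caustic reaching the mixer = 352.26 (from concentrate) + 2645×0.095 = 603.53 kg/h.
Product flow = 1526.9 + 2645 = 4171.9 kg/h; caustic fraction = 0.145.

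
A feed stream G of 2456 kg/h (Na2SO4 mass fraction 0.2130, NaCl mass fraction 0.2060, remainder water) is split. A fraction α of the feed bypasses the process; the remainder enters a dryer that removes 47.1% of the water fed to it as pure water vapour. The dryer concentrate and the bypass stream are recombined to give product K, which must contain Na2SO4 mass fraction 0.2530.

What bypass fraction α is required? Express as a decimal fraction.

All 2456×0.213 = 523.13 kg/h of Na2SO4 reaches K, so K = 523.13/0.253 = 2067.7 kg/h and vapour = 388.3 kg/h.
The evaporator receives (1−α)·2456 of feed at 0.581 water and removes 0.471 of that water:
0.471×0.581×(1−α)×2456 = 388.3
(1−α) = 388.3/672.09 = 0.5778;  α = 0.4222.

0.422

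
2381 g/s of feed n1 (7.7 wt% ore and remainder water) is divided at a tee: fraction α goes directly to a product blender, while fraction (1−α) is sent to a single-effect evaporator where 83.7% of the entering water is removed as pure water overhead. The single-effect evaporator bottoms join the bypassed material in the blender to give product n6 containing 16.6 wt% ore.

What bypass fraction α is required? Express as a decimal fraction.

All 2381×0.077 = 183.34 g/s of ore reaches n6, so n6 = 183.34/0.166 = 1104.4 g/s and vapour = 1276.6 g/s.
The evaporator receives (1−α)·2381 of feed at 0.923 water and removes 0.837 of that water:
0.837×0.923×(1−α)×2381 = 1276.6
(1−α) = 1276.6/1839.4 = 0.6940;  α = 0.3060.

0.306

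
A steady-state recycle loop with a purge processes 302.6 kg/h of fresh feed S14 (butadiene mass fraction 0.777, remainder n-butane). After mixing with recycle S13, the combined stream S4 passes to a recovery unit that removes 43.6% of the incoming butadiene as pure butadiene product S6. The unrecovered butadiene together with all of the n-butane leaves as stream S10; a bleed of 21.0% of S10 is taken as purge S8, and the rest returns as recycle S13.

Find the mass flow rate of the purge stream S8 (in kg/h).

n-butane enters only via S14 and leaves only via the purge: 302.6×0.223 = 0.210×(n-butane in S10), and the recovery unit passes all n-butane, so n-butane in S4 = n-butane in S10 = 321.33 kg/h.
butadiene in S4: m_A = 302.6×0.777 + (1−0.210)·(1−0.436)·m_A, so m_A = 235.12/0.5544 = 424.07 kg/h.
S10 = (1−0.436)×424.07 + 321.33 = 560.51 kg/h.
Purge S8 = 0.210×560.51 = 117.71 kg/h.

117.7 kg/h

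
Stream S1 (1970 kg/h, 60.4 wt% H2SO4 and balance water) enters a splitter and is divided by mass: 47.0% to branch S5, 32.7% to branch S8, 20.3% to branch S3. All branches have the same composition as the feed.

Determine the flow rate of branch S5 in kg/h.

Branch S5 flow = 0.470×1970 = 925.9 kg/h.

925.9 kg/h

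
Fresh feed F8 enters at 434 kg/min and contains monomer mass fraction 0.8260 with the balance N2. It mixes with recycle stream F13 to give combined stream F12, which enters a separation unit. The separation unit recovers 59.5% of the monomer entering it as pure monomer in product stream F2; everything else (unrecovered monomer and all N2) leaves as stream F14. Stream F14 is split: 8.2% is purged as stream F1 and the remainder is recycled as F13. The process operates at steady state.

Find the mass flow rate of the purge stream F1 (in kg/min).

N2 enters only via F8 and leaves only via the purge: 434×0.174 = 0.082×(N2 in F14), and the separation unit passes all N2, so N2 in F12 = N2 in F14 = 920.93 kg/min.
monomer in F12: m_A = 434×0.826 + (1−0.082)·(1−0.595)·m_A, so m_A = 358.48/0.6282 = 570.64 kg/min.
F14 = (1−0.595)×570.64 + 920.93 = 1152 kg/min.
Purge F1 = 0.082×1152 = 94.467 kg/min.

94.47 kg/min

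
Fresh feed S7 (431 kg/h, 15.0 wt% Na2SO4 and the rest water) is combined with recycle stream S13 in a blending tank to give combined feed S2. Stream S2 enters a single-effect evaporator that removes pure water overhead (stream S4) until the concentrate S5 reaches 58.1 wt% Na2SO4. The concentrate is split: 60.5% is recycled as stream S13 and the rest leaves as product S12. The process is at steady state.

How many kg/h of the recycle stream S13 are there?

170.4 kg/h

Overall Na2SO4 balance (none leaves overhead): Na2SO4 in fresh feed = Na2SO4 in product, i.e. 431×0.150 = (1−0.605)·S5·0.581.
S5 = 64.65/(0.581×0.395) = 281.71 kg/h.
Recycle S13 = 0.605×281.71 = 170.43 kg/h.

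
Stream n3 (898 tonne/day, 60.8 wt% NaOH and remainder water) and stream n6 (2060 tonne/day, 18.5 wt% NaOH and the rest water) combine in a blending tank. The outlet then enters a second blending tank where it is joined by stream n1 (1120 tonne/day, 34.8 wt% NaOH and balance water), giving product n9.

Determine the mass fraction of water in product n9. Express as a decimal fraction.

Overall, product flow = 4078 tonne/day.
water in = 898×0.392 + 2060×0.815 + 1120×0.652 = 2761.2 tonne/day.
water fraction in n9 = 0.677.

0.677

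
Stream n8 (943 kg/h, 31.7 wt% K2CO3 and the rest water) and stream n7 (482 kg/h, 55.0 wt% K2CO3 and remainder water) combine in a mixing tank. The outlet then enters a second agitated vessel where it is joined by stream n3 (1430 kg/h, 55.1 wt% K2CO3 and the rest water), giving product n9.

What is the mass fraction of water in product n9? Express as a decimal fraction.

Overall, product flow = 2855 kg/h.
water in = 943×0.683 + 482×0.450 + 1430×0.449 = 1503 kg/h.
water fraction in n9 = 0.526.

0.526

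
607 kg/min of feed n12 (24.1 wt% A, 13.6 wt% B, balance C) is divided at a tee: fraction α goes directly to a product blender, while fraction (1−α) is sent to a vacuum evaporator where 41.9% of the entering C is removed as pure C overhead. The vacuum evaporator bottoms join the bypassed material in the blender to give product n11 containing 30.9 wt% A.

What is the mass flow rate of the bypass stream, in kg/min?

All 607×0.241 = 146.29 kg/min of A reaches n11, so n11 = 146.29/0.309 = 473.42 kg/min and vapour = 133.58 kg/min.
The evaporator receives (1−α)·607 of feed at 0.623 C and removes 0.419 of that C:
0.419×0.623×(1−α)×607 = 133.58
(1−α) = 133.58/158.45 = 0.8430;  α = 0.1570.
Bypass flow = 0.1570×607 = 95.275 kg/min.

95.27 kg/min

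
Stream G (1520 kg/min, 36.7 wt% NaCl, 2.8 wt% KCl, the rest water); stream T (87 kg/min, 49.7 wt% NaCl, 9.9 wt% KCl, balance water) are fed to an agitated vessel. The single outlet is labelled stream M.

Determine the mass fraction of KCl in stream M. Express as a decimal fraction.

0.032

Total flow out = 1520 + 87 = 1607 kg/min.
KCl in = 1520×0.028 + 87×0.099 = 51.173 kg/min.
KCl mass fraction in M = 51.173/1607 = 0.032.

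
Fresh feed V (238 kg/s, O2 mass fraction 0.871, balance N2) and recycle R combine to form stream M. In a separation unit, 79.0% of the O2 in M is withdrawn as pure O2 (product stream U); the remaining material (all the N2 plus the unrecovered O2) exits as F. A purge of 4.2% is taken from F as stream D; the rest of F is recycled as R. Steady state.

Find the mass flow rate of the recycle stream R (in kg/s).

N2 enters only via V and leaves only via the purge: 238×0.129 = 0.042×(N2 in F), and the separation unit passes all N2, so N2 in M = N2 in F = 731 kg/s.
O2 in M: m_A = 238×0.871 + (1−0.042)·(1−0.790)·m_A, so m_A = 207.3/0.7988 = 259.51 kg/s.
F = (1−0.790)×259.51 + 731 = 785.5 kg/s.
Recycle R = (1−0.042)×785.5 = 752.51 kg/s.

752.5 kg/s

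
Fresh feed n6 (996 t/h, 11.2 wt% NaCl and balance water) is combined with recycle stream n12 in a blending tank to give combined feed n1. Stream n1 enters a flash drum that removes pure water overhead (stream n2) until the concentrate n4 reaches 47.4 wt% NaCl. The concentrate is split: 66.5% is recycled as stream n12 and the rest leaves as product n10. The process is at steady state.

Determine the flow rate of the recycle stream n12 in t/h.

Overall NaCl balance (none leaves overhead): NaCl in fresh feed = NaCl in product, i.e. 996×0.112 = (1−0.665)·n4·0.474.
n4 = 111.55/(0.474×0.335) = 702.51 t/h.
Recycle n12 = 0.665×702.51 = 467.17 t/h.

467.2 t/h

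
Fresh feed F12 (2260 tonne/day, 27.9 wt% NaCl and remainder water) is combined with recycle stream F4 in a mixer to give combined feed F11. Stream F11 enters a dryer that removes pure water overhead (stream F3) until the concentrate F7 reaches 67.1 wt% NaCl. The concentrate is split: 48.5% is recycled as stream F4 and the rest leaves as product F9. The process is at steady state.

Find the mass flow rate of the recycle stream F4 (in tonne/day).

885 tonne/day

Overall NaCl balance (none leaves overhead): NaCl in fresh feed = NaCl in product, i.e. 2260×0.279 = (1−0.485)·F7·0.671.
F7 = 630.54/(0.671×0.515) = 1824.7 tonne/day.
Recycle F4 = 0.485×1824.7 = 884.96 tonne/day.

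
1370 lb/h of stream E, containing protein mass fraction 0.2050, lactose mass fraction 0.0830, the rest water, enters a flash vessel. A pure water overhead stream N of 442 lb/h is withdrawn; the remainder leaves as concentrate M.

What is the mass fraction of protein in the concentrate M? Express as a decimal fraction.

protein is not removed: 1370×0.205 = 280.85 lb/h of protein enters M.
Concentrate = 1370 − 442 = 928 lb/h.
Mass fraction = 280.85/928 = 0.3026.

0.3026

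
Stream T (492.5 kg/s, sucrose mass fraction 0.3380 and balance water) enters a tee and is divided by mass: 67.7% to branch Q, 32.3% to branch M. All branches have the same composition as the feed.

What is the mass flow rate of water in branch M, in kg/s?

105.3 kg/s

Branch M total = 0.323×492.5 = 159.08 kg/s.
water in M = 0.662×159.08 = 105.31 kg/s.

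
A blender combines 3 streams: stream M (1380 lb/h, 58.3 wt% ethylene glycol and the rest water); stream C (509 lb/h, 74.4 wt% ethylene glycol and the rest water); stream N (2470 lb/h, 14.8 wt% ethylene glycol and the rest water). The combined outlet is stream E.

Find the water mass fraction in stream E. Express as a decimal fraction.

Total flow out = 1380 + 509 + 2470 = 4359 lb/h.
water in = 1380×0.417 + 509×0.256 + 2470×0.852 = 2810.2 lb/h.
water mass fraction in E = 2810.2/4359 = 0.645.

0.645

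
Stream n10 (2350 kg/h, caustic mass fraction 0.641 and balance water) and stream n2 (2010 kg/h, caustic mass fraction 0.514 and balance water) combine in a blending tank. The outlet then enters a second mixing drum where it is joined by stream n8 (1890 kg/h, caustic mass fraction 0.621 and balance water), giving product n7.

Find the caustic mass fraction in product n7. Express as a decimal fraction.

Overall, product flow = 6250 kg/h.
caustic in = 2350×0.641 + 2010×0.514 + 1890×0.621 = 3713.2 kg/h.
caustic fraction in n7 = 0.594.

0.594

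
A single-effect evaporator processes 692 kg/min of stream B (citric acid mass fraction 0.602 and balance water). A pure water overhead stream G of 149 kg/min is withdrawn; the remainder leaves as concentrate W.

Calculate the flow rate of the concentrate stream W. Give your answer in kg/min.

543 kg/min

Concentrate = 692 − 149 = 543 kg/min.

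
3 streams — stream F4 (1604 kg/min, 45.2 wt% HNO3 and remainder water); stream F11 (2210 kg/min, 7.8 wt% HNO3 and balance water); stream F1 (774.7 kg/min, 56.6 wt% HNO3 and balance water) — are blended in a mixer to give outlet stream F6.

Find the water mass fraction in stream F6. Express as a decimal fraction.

0.7089

Total flow out = 1604 + 2210 + 774.7 = 4588.7 kg/min.
water in = 1604×0.548 + 2210×0.922 + 774.7×0.434 = 3252.8 kg/min.
water mass fraction in F6 = 3252.8/4588.7 = 0.7089.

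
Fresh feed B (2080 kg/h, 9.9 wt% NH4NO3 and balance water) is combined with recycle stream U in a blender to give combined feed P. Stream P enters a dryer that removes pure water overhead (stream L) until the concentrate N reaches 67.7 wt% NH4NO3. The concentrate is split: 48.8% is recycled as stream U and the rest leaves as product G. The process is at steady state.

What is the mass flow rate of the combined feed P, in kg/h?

2370 kg/h

Overall NH4NO3 balance (none leaves overhead): NH4NO3 in fresh feed = NH4NO3 in product, i.e. 2080×0.099 = (1−0.488)·N·0.677.
N = 205.92/(0.677×0.512) = 594.07 kg/h.
Recycle U = 0.488×594.07 = 289.91 kg/h.
Combined feed P = 2080 + 289.91 = 2369.9 kg/h.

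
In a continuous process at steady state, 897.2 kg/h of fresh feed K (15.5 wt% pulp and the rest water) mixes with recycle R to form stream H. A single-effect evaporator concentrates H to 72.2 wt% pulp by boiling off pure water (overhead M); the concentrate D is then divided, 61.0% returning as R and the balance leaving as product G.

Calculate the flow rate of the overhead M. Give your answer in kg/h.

Overall pulp balance (none leaves overhead): pulp in fresh feed = pulp in product, i.e. 897.2×0.155 = (1−0.610)·D·0.722.
D = 139.07/(0.722×0.390) = 493.88 kg/h.
Recycle R = 0.610×493.88 = 301.27 kg/h.
Combined feed H = 897.2 + 301.27 = 1198.5 kg/h.
Overhead M = H − D = 1198.5 − 493.88 = 704.59 kg/h.

704.6 kg/h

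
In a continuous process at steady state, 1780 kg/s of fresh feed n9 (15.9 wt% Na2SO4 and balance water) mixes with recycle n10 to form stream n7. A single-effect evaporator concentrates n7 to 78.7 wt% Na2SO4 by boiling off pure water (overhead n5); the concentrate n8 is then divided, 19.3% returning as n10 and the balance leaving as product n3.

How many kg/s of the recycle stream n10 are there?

Overall Na2SO4 balance (none leaves overhead): Na2SO4 in fresh feed = Na2SO4 in product, i.e. 1780×0.159 = (1−0.193)·n8·0.787.
n8 = 283.02/(0.787×0.807) = 445.62 kg/s.
Recycle n10 = 0.193×445.62 = 86.005 kg/s.

86.01 kg/s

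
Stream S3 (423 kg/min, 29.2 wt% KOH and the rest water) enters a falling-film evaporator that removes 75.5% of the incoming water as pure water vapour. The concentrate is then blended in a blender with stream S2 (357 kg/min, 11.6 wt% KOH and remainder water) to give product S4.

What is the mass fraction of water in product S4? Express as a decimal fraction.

0.702

Vapour removed = 0.755×0.708×423 = 226.11 kg/min; concentrate = 196.89 kg/min.
water reaching the mixer = 73.374 (from concentrate) + 357×0.884 = 388.96 kg/min.
Product flow = 196.89 + 357 = 553.89 kg/min; water fraction = 0.702.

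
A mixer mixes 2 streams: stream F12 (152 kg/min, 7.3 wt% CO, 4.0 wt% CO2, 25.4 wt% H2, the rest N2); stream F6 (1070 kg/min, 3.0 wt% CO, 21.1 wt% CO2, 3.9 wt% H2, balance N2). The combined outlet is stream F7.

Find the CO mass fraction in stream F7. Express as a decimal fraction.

0.035

Total flow out = 152 + 1070 = 1222 kg/min.
CO in = 152×0.073 + 1070×0.030 = 43.196 kg/min.
CO mass fraction in F7 = 43.196/1222 = 0.035.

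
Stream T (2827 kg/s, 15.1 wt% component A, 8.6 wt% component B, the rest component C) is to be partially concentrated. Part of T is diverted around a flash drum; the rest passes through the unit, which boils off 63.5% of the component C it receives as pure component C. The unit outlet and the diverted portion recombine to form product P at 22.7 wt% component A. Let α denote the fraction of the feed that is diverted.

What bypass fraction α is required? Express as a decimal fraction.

0.309

All 2827×0.151 = 426.88 kg/s of component A reaches P, so P = 426.88/0.227 = 1880.5 kg/s and vapour = 946.48 kg/s.
The evaporator receives (1−α)·2827 of feed at 0.763 component C and removes 0.635 of that component C:
0.635×0.763×(1−α)×2827 = 946.48
(1−α) = 946.48/1369.7 = 0.6910;  α = 0.3090.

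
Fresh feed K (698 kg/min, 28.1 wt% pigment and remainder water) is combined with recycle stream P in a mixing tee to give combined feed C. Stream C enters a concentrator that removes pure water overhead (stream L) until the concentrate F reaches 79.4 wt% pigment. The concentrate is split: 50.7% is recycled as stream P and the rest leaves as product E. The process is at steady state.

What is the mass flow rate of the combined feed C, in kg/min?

Overall pigment balance (none leaves overhead): pigment in fresh feed = pigment in product, i.e. 698×0.281 = (1−0.507)·F·0.794.
F = 196.14/(0.794×0.493) = 501.07 kg/min.
Recycle P = 0.507×501.07 = 254.04 kg/min.
Combined feed C = 698 + 254.04 = 952.04 kg/min.

952 kg/min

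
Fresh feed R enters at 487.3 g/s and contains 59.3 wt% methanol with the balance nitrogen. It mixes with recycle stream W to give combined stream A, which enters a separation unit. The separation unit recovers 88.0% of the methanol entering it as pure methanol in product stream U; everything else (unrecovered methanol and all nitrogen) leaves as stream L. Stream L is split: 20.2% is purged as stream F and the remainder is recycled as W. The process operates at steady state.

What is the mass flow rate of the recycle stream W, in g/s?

nitrogen enters only via R and leaves only via the purge: 487.3×0.407 = 0.202×(nitrogen in L), and the separation unit passes all nitrogen, so nitrogen in A = nitrogen in L = 981.84 g/s.
methanol in A: m_A = 487.3×0.593 + (1−0.202)·(1−0.880)·m_A, so m_A = 288.97/0.9042 = 319.57 g/s.
L = (1−0.880)×319.57 + 981.84 = 1020.2 g/s.
Recycle W = (1−0.202)×1020.2 = 814.11 g/s.

814.1 g/s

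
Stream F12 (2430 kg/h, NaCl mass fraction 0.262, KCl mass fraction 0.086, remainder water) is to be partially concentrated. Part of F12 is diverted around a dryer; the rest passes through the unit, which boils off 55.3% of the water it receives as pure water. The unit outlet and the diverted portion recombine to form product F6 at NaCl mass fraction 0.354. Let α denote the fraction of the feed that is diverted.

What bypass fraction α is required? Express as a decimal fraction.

0.279

All 2430×0.262 = 636.66 kg/h of NaCl reaches F6, so F6 = 636.66/0.354 = 1798.5 kg/h and vapour = 631.53 kg/h.
The evaporator receives (1−α)·2430 of feed at 0.652 water and removes 0.553 of that water:
0.553×0.652×(1−α)×2430 = 631.53
(1−α) = 631.53/876.15 = 0.7208;  α = 0.2792.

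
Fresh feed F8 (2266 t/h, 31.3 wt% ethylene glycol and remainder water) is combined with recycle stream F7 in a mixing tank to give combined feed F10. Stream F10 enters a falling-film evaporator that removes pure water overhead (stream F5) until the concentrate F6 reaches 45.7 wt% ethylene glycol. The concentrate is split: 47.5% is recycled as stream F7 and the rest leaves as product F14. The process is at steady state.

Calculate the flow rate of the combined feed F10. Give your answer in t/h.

Overall ethylene glycol balance (none leaves overhead): ethylene glycol in fresh feed = ethylene glycol in product, i.e. 2266×0.313 = (1−0.475)·F6·0.457.
F6 = 709.26/(0.457×0.525) = 2956.2 t/h.
Recycle F7 = 0.475×2956.2 = 1404.2 t/h.
Combined feed F10 = 2266 + 1404.2 = 3670.2 t/h.

3670 t/h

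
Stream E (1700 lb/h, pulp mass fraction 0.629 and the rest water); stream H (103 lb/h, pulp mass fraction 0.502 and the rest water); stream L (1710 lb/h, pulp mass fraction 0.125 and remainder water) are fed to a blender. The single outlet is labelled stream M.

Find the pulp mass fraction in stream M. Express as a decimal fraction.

Total flow out = 1700 + 103 + 1710 = 3513 lb/h.
pulp in = 1700×0.629 + 103×0.502 + 1710×0.125 = 1334.8 lb/h.
pulp mass fraction in M = 1334.8/3513 = 0.380.

0.380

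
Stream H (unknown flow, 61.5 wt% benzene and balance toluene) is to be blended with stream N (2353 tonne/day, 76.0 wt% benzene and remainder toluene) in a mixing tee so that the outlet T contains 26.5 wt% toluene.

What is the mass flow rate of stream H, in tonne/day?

490.2 tonne/day

Let H be the unknown flow. Total out = 2353 + H.
toluene balance: 564.72 + 0.385·H = 0.265·(2353 + H)
(0.385 − 0.265)·H = 0.265×2353 − 564.72 = 58.825
H = 58.825 / 0.120 = 490.21 tonne/day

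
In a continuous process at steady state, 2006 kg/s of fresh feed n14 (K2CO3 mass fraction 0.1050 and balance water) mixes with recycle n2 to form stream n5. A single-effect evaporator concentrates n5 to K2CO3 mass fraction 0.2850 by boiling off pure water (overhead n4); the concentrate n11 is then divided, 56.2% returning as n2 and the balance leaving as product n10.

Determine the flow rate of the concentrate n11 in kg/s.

Overall K2CO3 balance (none leaves overhead): K2CO3 in fresh feed = K2CO3 in product, i.e. 2006×0.105 = (1−0.562)·n11·0.285.
n11 = 210.63/(0.285×0.438) = 1687.3 kg/s.

1687 kg/s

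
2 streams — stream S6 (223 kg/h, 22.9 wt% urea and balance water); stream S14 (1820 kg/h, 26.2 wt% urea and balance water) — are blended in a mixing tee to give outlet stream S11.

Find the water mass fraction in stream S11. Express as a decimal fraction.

0.7416

Total flow out = 223 + 1820 = 2043 kg/h.
water in = 223×0.771 + 1820×0.738 = 1515.1 kg/h.
water mass fraction in S11 = 1515.1/2043 = 0.7416.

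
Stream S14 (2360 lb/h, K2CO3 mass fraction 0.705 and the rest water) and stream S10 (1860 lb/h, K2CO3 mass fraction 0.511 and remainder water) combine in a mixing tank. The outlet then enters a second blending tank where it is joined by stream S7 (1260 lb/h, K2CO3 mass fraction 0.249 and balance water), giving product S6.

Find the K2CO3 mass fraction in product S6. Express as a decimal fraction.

0.534

Overall, product flow = 5480 lb/h.
K2CO3 in = 2360×0.705 + 1860×0.511 + 1260×0.249 = 2928 lb/h.
K2CO3 fraction in S6 = 0.534.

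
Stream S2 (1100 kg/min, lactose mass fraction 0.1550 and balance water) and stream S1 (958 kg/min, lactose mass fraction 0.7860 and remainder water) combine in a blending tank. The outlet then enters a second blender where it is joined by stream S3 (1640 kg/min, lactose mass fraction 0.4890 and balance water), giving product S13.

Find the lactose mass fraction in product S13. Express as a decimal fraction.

Overall, product flow = 3698 kg/min.
lactose in = 1100×0.155 + 958×0.786 + 1640×0.489 = 1725.4 kg/min.
lactose fraction in S13 = 0.4666.

0.4666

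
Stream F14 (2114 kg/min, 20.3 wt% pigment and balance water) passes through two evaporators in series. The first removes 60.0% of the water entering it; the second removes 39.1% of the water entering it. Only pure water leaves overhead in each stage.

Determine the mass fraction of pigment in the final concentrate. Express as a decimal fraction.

water in feed = 2114×0.797 = 1684.9 kg/min.
After stage 1: water left = (1−0.600)×1684.9 = 673.94; stream total = 1103.1 kg/min.
After stage 2: water left = (1−0.391)×673.94 = 410.43; final concentrate = 839.57 kg/min.
pigment fraction = 429.14/839.57 = 0.5111.

0.5111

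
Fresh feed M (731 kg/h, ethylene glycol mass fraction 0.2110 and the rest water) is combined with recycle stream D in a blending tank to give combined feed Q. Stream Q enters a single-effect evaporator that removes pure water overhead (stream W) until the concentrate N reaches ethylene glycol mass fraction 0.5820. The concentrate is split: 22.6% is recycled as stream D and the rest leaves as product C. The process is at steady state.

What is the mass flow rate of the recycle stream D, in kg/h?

77.38 kg/h

Overall ethylene glycol balance (none leaves overhead): ethylene glycol in fresh feed = ethylene glycol in product, i.e. 731×0.211 = (1−0.226)·N·0.582.
N = 154.24/(0.582×0.774) = 342.4 kg/h.
Recycle D = 0.226×342.4 = 77.383 kg/h.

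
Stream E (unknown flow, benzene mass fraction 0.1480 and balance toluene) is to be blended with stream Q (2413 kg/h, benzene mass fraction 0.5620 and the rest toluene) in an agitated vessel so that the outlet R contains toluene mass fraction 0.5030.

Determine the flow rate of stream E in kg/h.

Let E be the unknown flow. Total out = 2413 + E.
toluene balance: 1056.9 + 0.852·E = 0.503·(2413 + E)
(0.852 − 0.503)·E = 0.503×2413 − 1056.9 = 156.85
E = 156.85 / 0.349 = 449.41 kg/h

449.4 kg/h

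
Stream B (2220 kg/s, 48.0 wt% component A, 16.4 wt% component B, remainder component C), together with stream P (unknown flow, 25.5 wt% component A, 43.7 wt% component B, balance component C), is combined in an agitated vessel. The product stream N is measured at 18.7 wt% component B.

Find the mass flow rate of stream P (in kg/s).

Let P be the unknown flow. Total out = 2220 + P.
component B balance: 364.08 + 0.437·P = 0.187·(2220 + P)
(0.437 − 0.187)·P = 0.187×2220 − 364.08 = 51.06
P = 51.06 / 0.250 = 204.24 kg/s

204.2 kg/s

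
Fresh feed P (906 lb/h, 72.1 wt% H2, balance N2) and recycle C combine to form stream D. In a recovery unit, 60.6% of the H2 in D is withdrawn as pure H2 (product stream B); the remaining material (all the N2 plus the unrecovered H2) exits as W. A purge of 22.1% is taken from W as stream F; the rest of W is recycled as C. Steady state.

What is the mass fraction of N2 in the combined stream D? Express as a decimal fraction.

N2 enters only via P and leaves only via the purge: 906×0.279 = 0.221×(N2 in W), and the recovery unit passes all N2, so N2 in D = N2 in W = 1143.8 lb/h.
H2 in D: m_A = 906×0.721 + (1−0.221)·(1−0.606)·m_A, so m_A = 653.23/0.6931 = 942.51 lb/h.
D = 942.51 + 1143.8 = 2086.3 lb/h.
N2 fraction in D = 1143.8/2086.3 = 0.5482.

0.5482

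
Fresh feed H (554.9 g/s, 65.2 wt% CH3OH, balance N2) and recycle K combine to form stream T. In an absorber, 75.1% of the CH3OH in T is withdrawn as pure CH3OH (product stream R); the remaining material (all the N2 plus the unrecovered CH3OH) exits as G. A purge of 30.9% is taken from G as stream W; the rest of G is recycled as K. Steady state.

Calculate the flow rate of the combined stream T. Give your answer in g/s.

N2 enters only via H and leaves only via the purge: 554.9×0.348 = 0.309×(N2 in G), and the absorber passes all N2, so N2 in T = N2 in G = 624.94 g/s.
CH3OH in T: m_A = 554.9×0.652 + (1−0.309)·(1−0.751)·m_A, so m_A = 361.79/0.8279 = 436.98 g/s.
T = 436.98 + 624.94 = 1061.9 g/s.

1062 g/s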